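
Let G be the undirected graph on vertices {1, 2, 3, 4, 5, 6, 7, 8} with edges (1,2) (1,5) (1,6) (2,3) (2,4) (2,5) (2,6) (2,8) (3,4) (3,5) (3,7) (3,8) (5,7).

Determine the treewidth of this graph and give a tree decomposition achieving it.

The largest bag has 3 vertices, giving width 2; this decomposition certifies tw(G) ≤ 2. On the other hand G contains the 3-clique {1, 2, 5}. A clique must lie in a single bag of any decomposition, so no decomposition can have width below 2. Therefore the treewidth is 2.

Treewidth 2.
One optimal decomposition is:
Bags: B1 = {2, 3, 4}  B2 = {2, 3, 5}  B3 = {2, 3, 8}  B4 = {1, 2, 5}  B5 = {1, 2, 6}  B6 = {3, 5, 7}
Tree: B1–B2, B1–B3, B2–B4, B4–B5, B2–B6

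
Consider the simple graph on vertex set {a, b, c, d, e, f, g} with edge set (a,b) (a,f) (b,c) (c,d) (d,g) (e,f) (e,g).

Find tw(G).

A width-2 tree decomposition is:
Bags: B1 = {e, f, g}  B2 = {a, f, g}  B3 = {a, b, g}  B4 = {b, c, g}  B5 = {c, d, g}
Tree: B1–B2, B2–B3, B3–B4, B4–B5
Each bag holds 3 vertices, so the decomposition has width 2, which upper-bounds the treewidth. Since g–e–f–a–b–c–d–g is a cycle in G, G is not acyclic. Forests are exactly the graphs of treewidth ≤ 1, so tw(G) ≥ 2. Therefore the treewidth is 2.

2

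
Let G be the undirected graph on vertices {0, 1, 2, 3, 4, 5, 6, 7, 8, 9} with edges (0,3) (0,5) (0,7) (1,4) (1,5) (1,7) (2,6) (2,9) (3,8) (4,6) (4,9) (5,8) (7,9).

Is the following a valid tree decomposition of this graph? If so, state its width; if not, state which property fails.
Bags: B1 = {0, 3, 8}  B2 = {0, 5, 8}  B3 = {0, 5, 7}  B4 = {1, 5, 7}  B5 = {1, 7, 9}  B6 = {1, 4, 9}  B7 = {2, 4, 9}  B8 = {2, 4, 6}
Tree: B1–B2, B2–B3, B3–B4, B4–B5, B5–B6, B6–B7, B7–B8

Every vertex of G appears in some bag (union = {0, 1, 2, 3, 4, 5, 6, 7, 8, 9}); every edge is covered by a bag; and for each vertex v the set of bags containing v is connected in the bag tree. The decomposition is therefore valid. The largest bag has 3 vertices, so the width is 2.

Yes; width 2.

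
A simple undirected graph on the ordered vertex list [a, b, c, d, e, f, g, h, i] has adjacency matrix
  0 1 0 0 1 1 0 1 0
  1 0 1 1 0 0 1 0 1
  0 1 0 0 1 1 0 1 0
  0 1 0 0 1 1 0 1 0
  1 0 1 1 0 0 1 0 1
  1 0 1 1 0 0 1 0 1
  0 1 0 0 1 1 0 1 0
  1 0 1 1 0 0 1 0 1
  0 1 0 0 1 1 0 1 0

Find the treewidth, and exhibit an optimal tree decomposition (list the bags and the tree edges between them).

Every bag has size at most 5, so the width is 5 − 1 = 4 and tw(G) ≤ 4. For the lower bound: the 5 vertex sets {b,g}, {c,f}, {d,h}, {e}, {i} are disjoint, each induces a connected subgraph, and every pair is joined by at least one edge of G. Contracting each set to a single vertex therefore yields K_{5} as a minor, and since treewidth is minor-monotone, tw(G) ≥ tw(K_{5}) = 4. Therefore the treewidth is 4.

Treewidth 4.
Bags: B1 = {b, e, f, g, h}  B2 = {b, c, e, f, h}  B3 = {b, d, e, f, h}  B4 = {b, e, f, h, i}  B5 = {a, b, e, f, h}
Tree: B1–B2, B2–B3, B3–B4, B4–B5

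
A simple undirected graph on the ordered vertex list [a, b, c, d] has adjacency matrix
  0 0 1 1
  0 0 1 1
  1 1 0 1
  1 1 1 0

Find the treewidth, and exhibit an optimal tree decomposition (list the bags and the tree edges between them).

Treewidth 2.
One such decomposition:
Bags: B1 = {b, c, d}  B2 = {a, c, d}
Tree: B1–B2

Every bag has size at most 3, so the width is 3 − 1 = 2 and tw(G) ≤ 2. For the lower bound, the 3 vertices {a, c, d} are pairwise adjacent, and any tree decomposition puts a clique entirely inside one bag — forcing width ≥ 2. Combining the bounds, tw(G) = 2.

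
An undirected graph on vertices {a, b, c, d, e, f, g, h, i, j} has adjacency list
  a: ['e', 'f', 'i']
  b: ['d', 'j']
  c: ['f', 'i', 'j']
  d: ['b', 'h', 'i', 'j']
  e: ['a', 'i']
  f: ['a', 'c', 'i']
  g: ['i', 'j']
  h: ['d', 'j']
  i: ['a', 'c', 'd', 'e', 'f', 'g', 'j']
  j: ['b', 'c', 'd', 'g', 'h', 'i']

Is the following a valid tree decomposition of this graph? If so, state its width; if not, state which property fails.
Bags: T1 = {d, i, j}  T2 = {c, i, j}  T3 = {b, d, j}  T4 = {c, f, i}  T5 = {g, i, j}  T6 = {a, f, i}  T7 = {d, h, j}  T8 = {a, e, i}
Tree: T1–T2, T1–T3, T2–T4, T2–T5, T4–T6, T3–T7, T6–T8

Vertex coverage: the bags together contain {a, b, c, d, e, f, g, h, i, j}, the full vertex set. Edge coverage: each edge of G has both endpoints in at least one bag. Running intersection: for every vertex, the bags containing it form a connected subtree. All three properties hold, so this is a valid tree decomposition of width max|bag| − 1 = 2, and hence tw(G) ≤ 2.

Yes; width 2.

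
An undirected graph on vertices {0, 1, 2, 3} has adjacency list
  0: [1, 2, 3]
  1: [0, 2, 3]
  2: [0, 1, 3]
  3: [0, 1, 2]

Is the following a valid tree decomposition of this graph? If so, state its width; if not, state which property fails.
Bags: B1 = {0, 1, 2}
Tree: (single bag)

A tree decomposition must satisfy three properties: every vertex lies in some bag; for every edge, both endpoints lie together in some bag; and for every vertex, the bags containing it form a connected subtree. Here vertex 3 appears in no bag, so the decomposition is invalid.

No — vertex 3 appears in no bag.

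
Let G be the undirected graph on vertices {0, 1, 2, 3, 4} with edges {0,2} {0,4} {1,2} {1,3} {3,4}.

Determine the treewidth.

A width-2 tree decomposition is:
Bags: B1 = {0, 2, 4}  B2 = {2, 3, 4}  B3 = {1, 2, 3}
Tree: B1–B2, B2–B3
The largest bag has 3 vertices, giving width 2; this decomposition certifies tw(G) ≤ 2. Since 2–0–4–3–1–2 is a cycle in G, G is not acyclic. Forests are exactly the graphs of treewidth ≤ 1, so tw(G) ≥ 2. Therefore the treewidth is 2.

2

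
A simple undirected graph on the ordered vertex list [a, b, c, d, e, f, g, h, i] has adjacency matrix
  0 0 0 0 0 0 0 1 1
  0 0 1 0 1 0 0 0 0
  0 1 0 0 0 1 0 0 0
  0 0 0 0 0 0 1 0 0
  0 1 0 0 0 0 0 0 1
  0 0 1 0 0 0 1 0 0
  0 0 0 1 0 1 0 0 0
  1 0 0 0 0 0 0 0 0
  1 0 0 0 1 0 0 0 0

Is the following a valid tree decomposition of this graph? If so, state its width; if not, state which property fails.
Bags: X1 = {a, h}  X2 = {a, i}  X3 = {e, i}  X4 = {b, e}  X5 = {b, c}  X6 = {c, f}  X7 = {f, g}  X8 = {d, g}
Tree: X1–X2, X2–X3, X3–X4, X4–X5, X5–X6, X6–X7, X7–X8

Checking the three conditions: (i) the bags cover all of {a, b, c, d, e, f, g, h, i}; (ii) for each edge, some bag contains both endpoints; (iii) the bags containing any fixed vertex form a subtree. All hold, so the decomposition is valid with width 2 − 1 = 1.

Yes; width 1.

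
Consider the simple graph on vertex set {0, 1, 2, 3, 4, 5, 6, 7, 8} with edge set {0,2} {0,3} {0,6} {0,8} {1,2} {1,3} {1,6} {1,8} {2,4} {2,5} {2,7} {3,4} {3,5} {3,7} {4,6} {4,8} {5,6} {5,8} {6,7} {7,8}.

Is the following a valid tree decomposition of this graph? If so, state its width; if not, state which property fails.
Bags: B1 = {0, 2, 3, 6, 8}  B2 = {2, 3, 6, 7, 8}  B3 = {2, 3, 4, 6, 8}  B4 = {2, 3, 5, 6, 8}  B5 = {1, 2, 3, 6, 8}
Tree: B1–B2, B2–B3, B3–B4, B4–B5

Vertex coverage: the bags together contain {0, 1, 2, 3, 4, 5, 6, 7, 8}, the full vertex set. Edge coverage: each edge of G has both endpoints in at least one bag. Running intersection: for every vertex, the bags containing it form a connected subtree. All three properties hold, so this is a valid tree decomposition of width max|bag| − 1 = 4, and hence tw(G) ≤ 4.

Yes; width 4.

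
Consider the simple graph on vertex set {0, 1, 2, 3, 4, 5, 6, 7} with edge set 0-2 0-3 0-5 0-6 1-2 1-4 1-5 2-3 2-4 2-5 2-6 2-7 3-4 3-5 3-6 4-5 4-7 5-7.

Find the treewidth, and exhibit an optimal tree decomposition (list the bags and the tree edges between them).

Each bag holds 4 vertices, so the decomposition has width 3, which upper-bounds the treewidth. On the other hand G contains the 4-clique {0, 2, 3, 5}. A clique must lie in a single bag of any decomposition, so no decomposition can have width below 3. Hence tw(G) = 3 exactly.

Treewidth 3.
One optimal decomposition is:
Bags: B1 = {2, 3, 4, 5}  B2 = {1, 2, 4, 5}  B3 = {0, 2, 3, 5}  B4 = {2, 4, 5, 7}  B5 = {0, 2, 3, 6}
Tree: B1–B2, B1–B3, B1–B4, B3–B5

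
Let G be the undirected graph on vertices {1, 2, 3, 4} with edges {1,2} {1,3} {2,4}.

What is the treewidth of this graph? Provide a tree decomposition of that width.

Treewidth 1.
One such decomposition:
Bags: B1 = {2, 4}  B2 = {1, 2}  B3 = {1, 3}
Tree: B1–B2, B2–B3

Every bag has size at most 2, so the width is 2 − 1 = 1 and tw(G) ≤ 1. G has an edge, so its treewidth is at least 1. Hence tw(G) = 1 exactly.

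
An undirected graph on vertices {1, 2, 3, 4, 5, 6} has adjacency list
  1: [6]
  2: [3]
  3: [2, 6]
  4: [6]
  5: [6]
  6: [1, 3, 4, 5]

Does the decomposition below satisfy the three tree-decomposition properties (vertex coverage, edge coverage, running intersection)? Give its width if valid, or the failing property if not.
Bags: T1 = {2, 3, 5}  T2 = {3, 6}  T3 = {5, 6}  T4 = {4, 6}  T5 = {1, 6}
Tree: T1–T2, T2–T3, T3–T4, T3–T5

No — bags containing vertex 5 are not connected in the tree.

A tree decomposition must satisfy three properties: every vertex lies in some bag; for every edge, both endpoints lie together in some bag; and for every vertex, the bags containing it form a connected subtree. Here bags containing vertex 5 are not connected in the tree, so the decomposition is invalid.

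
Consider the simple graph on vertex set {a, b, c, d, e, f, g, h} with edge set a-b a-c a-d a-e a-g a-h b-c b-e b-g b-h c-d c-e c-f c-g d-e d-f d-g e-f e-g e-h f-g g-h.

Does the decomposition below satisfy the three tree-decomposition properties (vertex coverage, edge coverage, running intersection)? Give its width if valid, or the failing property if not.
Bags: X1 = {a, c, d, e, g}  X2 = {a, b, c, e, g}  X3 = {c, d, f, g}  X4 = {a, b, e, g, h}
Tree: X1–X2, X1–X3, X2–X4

A tree decomposition must satisfy three properties: every vertex lies in some bag; for every edge, both endpoints lie together in some bag; and for every vertex, the bags containing it form a connected subtree. Here edge (e,f) lies in no bag, so the decomposition is invalid.

No — edge (e,f) lies in no bag.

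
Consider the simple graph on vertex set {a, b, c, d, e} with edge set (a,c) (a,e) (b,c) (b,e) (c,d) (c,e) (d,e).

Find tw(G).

2

A width-2 tree decomposition is:
Bags: B1 = {c, d, e}  B2 = {b, c, e}  B3 = {a, c, e}
Tree: B1–B2, B2–B3
Every bag has size at most 3, so the width is 3 − 1 = 2 and tw(G) ≤ 2. Conversely, {c, d, e} is a clique of size 3, and the vertices of any clique must share a bag in every tree decomposition; so some bag has ≥ 3 vertices and tw(G) ≥ 2. Therefore the treewidth is 2.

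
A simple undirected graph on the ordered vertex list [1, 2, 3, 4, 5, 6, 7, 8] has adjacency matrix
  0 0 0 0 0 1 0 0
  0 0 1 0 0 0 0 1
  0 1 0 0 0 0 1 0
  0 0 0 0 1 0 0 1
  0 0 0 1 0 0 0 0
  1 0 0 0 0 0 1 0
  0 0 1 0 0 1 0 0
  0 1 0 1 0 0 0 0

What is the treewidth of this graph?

1

A width-1 tree decomposition is:
Bags: B1 = {4, 5}  B2 = {4, 8}  B3 = {2, 8}  B4 = {2, 3}  B5 = {3, 7}  B6 = {6, 7}  B7 = {1, 6}
Tree: B1–B2, B2–B3, B3–B4, B4–B5, B5–B6, B6–B7
Each bag holds 2 vertices, so the decomposition has width 1, which upper-bounds the treewidth. Any graph with an edge has treewidth ≥ 1, and G has the edge 5–4. Combining the bounds, tw(G) = 1.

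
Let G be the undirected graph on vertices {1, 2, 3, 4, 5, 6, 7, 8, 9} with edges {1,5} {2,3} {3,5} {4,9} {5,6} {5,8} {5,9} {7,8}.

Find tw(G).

A width-1 tree decomposition is:
Bags: B1 = {5, 9}  B2 = {5, 6}  B3 = {3, 5}  B4 = {5, 8}  B5 = {1, 5}  B6 = {4, 9}  B7 = {7, 8}  B8 = {2, 3}
Tree: B1–B2, B1–B3, B3–B4, B1–B5, B1–B6, B4–B7, B3–B8
Each bag holds 2 vertices, so the decomposition has width 1, which upper-bounds the treewidth. Since G has at least one edge (e.g. 9–5), it is not an edgeless graph, so tw(G) ≥ 1. The upper and lower bounds meet at 1, so that is the treewidth.

1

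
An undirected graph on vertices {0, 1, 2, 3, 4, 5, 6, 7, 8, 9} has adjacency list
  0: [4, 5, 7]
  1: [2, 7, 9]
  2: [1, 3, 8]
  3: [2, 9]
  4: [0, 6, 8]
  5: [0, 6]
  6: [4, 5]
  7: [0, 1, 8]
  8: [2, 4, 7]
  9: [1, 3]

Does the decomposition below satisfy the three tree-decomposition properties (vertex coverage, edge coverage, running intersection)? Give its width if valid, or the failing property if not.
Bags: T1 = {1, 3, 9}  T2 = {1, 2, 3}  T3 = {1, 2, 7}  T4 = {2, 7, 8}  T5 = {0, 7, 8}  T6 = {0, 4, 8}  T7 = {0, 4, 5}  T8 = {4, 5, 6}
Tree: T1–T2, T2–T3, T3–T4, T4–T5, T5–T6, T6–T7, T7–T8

Yes; width 2.

Checking the three conditions: (i) the bags cover all of {0, 1, 2, 3, 4, 5, 6, 7, 8, 9}; (ii) for each edge, some bag contains both endpoints; (iii) the bags containing any fixed vertex form a subtree. All hold, so the decomposition is valid with width 3 − 1 = 2.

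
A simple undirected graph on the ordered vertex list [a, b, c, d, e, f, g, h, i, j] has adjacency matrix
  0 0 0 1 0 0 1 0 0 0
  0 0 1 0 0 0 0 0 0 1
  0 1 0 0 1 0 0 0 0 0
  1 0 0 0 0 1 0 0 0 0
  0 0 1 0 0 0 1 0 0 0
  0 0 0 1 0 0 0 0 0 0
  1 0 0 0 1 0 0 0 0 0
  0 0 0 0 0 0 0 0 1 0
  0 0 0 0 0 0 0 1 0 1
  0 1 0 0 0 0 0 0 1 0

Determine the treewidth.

1

A width-1 tree decomposition is:
Bags: B1 = {h, i}  B2 = {i, j}  B3 = {b, j}  B4 = {b, c}  B5 = {c, e}  B6 = {e, g}  B7 = {a, g}  B8 = {a, d}  B9 = {d, f}
Tree: B1–B2, B2–B3, B3–B4, B4–B5, B5–B6, B6–B7, B7–B8, B8–B9
Each bag holds 2 vertices, so the decomposition has width 1, which upper-bounds the treewidth. G has an edge, so its treewidth is at least 1. Combining the bounds, tw(G) = 1.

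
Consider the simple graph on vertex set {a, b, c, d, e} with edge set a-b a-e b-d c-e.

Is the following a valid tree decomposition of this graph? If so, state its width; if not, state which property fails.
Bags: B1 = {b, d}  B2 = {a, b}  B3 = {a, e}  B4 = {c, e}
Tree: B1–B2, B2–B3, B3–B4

Vertex coverage: the bags together contain {a, b, c, d, e}, the full vertex set. Edge coverage: each edge of G has both endpoints in at least one bag. Running intersection: for every vertex, the bags containing it form a connected subtree. All three properties hold, so this is a valid tree decomposition of width max|bag| − 1 = 1, and hence tw(G) ≤ 1.

Yes; width 1.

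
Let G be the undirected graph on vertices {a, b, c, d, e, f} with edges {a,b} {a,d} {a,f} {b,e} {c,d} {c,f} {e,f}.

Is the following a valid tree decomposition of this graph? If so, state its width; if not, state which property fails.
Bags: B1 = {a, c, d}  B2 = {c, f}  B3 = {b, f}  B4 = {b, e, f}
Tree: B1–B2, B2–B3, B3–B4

A tree decomposition must satisfy three properties: every vertex lies in some bag; for every edge, both endpoints lie together in some bag; and for every vertex, the bags containing it form a connected subtree. Here edge (a,f) lies in no bag, so the decomposition is invalid.

No — edge (a,f) lies in no bag.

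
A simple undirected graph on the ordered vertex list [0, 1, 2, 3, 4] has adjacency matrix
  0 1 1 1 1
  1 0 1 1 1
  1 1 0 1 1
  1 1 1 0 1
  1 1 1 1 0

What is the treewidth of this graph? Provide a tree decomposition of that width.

With just one bag of size 5, the width is 5 − 1 = 4, so tw(G) ≤ 4. For the lower bound, the 5 vertices {0, 1, 2, 3, 4} are pairwise adjacent, and any tree decomposition puts a clique entirely inside one bag — forcing width ≥ 4. Therefore the treewidth is 4.

Treewidth 4.
Bags: B1 = {0, 1, 2, 3, 4}
Tree: (single bag)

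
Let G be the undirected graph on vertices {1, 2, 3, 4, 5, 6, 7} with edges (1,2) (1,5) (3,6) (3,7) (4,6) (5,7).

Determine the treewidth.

A width-1 tree decomposition is:
Bags: B1 = {1, 2}  B2 = {1, 5}  B3 = {5, 7}  B4 = {3, 7}  B5 = {3, 6}  B6 = {4, 6}
Tree: B1–B2, B2–B3, B3–B4, B4–B5, B5–B6
Each bag holds 2 vertices, so the decomposition has width 1, which upper-bounds the treewidth. Any graph with an edge has treewidth ≥ 1, and G has the edge 2–1. Combining the bounds, tw(G) = 1.

1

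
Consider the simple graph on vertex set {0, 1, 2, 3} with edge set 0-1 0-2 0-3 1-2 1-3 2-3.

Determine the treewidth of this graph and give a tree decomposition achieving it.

A single bag containing all 4 vertices is trivially a valid decomposition of width 3. On the other hand G contains the 4-clique {0, 1, 2, 3}. A clique must lie in a single bag of any decomposition, so no decomposition can have width below 3. Therefore the treewidth is 3.

Treewidth 3.
Bags: B1 = {0, 1, 2, 3}
Tree: (single bag)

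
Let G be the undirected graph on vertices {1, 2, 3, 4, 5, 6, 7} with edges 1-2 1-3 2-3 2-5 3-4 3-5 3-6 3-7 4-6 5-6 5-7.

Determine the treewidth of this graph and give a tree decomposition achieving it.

Treewidth 2.
One such decomposition:
Bags: B1 = {3, 5, 6}  B2 = {2, 3, 5}  B3 = {3, 4, 6}  B4 = {1, 2, 3}  B5 = {3, 5, 7}
Tree: B1–B2, B1–B3, B2–B4, B2–B5

Every bag has size at most 3, so the width is 3 − 1 = 2 and tw(G) ≤ 2. For the lower bound, the 3 vertices {1, 2, 3} are pairwise adjacent, and any tree decomposition puts a clique entirely inside one bag — forcing width ≥ 2. Hence tw(G) = 2 exactly.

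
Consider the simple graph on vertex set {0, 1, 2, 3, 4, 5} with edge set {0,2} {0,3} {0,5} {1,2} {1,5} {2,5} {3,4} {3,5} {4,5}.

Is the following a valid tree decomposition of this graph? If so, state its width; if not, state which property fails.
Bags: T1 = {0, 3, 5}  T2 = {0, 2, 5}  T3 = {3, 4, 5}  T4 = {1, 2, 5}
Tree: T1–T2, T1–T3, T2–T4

Yes; width 2.

Vertex coverage: the bags together contain {0, 1, 2, 3, 4, 5}, the full vertex set. Edge coverage: each edge of G has both endpoints in at least one bag. Running intersection: for every vertex, the bags containing it form a connected subtree. All three properties hold, so this is a valid tree decomposition of width max|bag| − 1 = 2, and hence tw(G) ≤ 2.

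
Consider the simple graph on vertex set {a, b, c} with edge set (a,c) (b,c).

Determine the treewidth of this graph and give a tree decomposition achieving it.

The largest bag has 2 vertices, giving width 1; this decomposition certifies tw(G) ≤ 1. Since G has at least one edge (e.g. b–c), it is not an edgeless graph, so tw(G) ≥ 1. Therefore the treewidth is 1.

Treewidth 1.
One optimal decomposition is:
Bags: B1 = {b, c}  B2 = {a, c}
Tree: B1–B2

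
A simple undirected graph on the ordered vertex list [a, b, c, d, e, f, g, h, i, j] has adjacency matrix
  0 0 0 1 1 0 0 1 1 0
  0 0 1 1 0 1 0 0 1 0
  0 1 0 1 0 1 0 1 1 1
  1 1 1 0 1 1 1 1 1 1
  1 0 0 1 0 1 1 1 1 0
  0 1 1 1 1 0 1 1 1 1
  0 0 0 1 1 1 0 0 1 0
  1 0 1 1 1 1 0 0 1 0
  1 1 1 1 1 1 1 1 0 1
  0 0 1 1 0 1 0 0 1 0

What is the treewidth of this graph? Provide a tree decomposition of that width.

Each bag holds 5 vertices, so the decomposition has width 4, which upper-bounds the treewidth. For the lower bound, the 5 vertices {a, d, e, h, i} are pairwise adjacent, and any tree decomposition puts a clique entirely inside one bag — forcing width ≥ 4. Therefore the treewidth is 4.

Treewidth 4.
One optimal decomposition is:
Bags: B1 = {a, d, e, h, i}  B2 = {d, e, f, h, i}  B3 = {c, d, f, h, i}  B4 = {b, c, d, f, i}  B5 = {d, e, f, g, i}  B6 = {c, d, f, i, j}
Tree: B1–B2, B2–B3, B3–B4, B2–B5, B4–B6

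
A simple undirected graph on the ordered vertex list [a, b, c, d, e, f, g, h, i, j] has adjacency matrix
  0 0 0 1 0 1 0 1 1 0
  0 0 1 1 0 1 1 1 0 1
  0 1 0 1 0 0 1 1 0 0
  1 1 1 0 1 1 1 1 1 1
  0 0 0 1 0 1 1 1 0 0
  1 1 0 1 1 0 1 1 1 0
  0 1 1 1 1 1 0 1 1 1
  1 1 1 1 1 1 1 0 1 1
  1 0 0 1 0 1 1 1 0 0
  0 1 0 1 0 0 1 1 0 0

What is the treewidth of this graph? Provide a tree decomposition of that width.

Treewidth 4.
One optimal decomposition is:
Bags: B1 = {b, d, f, g, h}  B2 = {d, f, g, h, i}  B3 = {b, c, d, g, h}  B4 = {b, d, g, h, j}  B5 = {a, d, f, h, i}  B6 = {d, e, f, g, h}
Tree: B1–B2, B1–B3, B1–B4, B2–B5, B1–B6

The largest bag has 5 vertices, giving width 4; this decomposition certifies tw(G) ≤ 4. For the lower bound, the 5 vertices {b, d, g, h, j} are pairwise adjacent, and any tree decomposition puts a clique entirely inside one bag — forcing width ≥ 4. Hence tw(G) = 4 exactly.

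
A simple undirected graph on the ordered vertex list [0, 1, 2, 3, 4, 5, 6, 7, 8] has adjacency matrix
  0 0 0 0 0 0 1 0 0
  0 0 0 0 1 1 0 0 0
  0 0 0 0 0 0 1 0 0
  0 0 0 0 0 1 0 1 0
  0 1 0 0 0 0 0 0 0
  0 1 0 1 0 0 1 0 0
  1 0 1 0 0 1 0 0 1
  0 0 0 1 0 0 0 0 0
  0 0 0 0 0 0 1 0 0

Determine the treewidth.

A width-1 tree decomposition is:
Bags: B1 = {5, 6}  B2 = {1, 5}  B3 = {0, 6}  B4 = {2, 6}  B5 = {3, 5}  B6 = {6, 8}  B7 = {3, 7}  B8 = {1, 4}
Tree: B1–B2, B1–B3, B3–B4, B1–B5, B4–B6, B5–B7, B2–B8
The largest bag has 2 vertices, giving width 1; this decomposition certifies tw(G) ≤ 1. Since G has at least one edge (e.g. 5–6), it is not an edgeless graph, so tw(G) ≥ 1. Hence tw(G) = 1 exactly.

1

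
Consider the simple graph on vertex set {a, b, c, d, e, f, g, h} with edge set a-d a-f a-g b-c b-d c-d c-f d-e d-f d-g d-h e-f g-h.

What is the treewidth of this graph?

2

A width-2 tree decomposition is:
Bags: B1 = {a, d, f}  B2 = {d, e, f}  B3 = {a, d, g}  B4 = {c, d, f}  B5 = {b, c, d}  B6 = {d, g, h}
Tree: B1–B2, B1–B3, B1–B4, B4–B5, B3–B6
Each bag holds 3 vertices, so the decomposition has width 2, which upper-bounds the treewidth. Conversely, {d, g, h} is a clique of size 3, and the vertices of any clique must share a bag in every tree decomposition; so some bag has ≥ 3 vertices and tw(G) ≥ 2. Therefore the treewidth is 2.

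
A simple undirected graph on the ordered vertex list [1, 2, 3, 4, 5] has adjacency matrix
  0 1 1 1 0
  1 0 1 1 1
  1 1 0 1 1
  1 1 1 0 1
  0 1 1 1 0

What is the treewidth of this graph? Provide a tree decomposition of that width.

Every bag has size at most 4, so the width is 4 − 1 = 3 and tw(G) ≤ 3. On the other hand G contains the 4-clique {1, 2, 3, 4}. A clique must lie in a single bag of any decomposition, so no decomposition can have width below 3. Therefore the treewidth is 3.

Treewidth 3.
One optimal decomposition is:
Bags: B1 = {2, 3, 4, 5}  B2 = {1, 2, 3, 4}
Tree: B1–B2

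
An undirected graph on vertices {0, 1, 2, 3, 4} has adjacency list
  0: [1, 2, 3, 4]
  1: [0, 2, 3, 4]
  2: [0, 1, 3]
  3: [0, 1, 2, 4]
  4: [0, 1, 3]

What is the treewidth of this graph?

3

A width-3 tree decomposition is:
Bags: B1 = {0, 1, 3, 4}  B2 = {0, 1, 2, 3}
Tree: B1–B2
Every bag has size at most 4, so the width is 4 − 1 = 3 and tw(G) ≤ 3. For the lower bound, the 4 vertices {0, 1, 2, 3} are pairwise adjacent, and any tree decomposition puts a clique entirely inside one bag — forcing width ≥ 3. Combining the bounds, tw(G) = 3.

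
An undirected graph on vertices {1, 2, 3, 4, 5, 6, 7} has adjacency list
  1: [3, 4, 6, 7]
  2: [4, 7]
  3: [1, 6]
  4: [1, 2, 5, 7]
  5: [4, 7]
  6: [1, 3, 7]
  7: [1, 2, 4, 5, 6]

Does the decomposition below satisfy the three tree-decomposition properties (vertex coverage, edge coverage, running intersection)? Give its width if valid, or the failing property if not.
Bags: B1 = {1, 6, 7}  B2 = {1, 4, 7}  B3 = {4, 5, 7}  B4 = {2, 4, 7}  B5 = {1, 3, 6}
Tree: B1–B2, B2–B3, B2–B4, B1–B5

Every vertex of G appears in some bag (union = {1, 2, 3, 4, 5, 6, 7}); every edge is covered by a bag; and for each vertex v the set of bags containing v is connected in the bag tree. The decomposition is therefore valid. The largest bag has 3 vertices, so the width is 2.

Yes; width 2.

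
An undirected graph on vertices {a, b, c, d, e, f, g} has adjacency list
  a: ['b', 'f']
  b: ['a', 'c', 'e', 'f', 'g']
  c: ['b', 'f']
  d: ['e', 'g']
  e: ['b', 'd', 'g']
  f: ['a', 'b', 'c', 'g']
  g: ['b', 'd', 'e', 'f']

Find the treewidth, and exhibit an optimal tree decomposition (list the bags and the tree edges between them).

Treewidth 2.
Bags: B1 = {b, f, g}  B2 = {b, e, g}  B3 = {d, e, g}  B4 = {b, c, f}  B5 = {a, b, f}
Tree: B1–B2, B2–B3, B1–B4, B4–B5

Every bag has size at most 3, so the width is 3 − 1 = 2 and tw(G) ≤ 2. On the other hand G contains the 3-clique {d, e, g}. A clique must lie in a single bag of any decomposition, so no decomposition can have width below 2. Combining the bounds, tw(G) = 2.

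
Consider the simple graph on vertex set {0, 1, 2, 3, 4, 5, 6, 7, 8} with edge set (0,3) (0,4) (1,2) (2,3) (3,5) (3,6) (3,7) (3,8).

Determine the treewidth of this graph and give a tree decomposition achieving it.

Treewidth 1.
Bags: B1 = {1, 2}  B2 = {2, 3}  B3 = {0, 3}  B4 = {3, 6}  B5 = {3, 8}  B6 = {3, 7}  B7 = {3, 5}  B8 = {0, 4}
Tree: B1–B2, B2–B3, B3–B4, B2–B5, B4–B6, B3–B7, B3–B8

Every bag has size at most 2, so the width is 2 − 1 = 1 and tw(G) ≤ 1. G has an edge, so its treewidth is at least 1. Combining the bounds, tw(G) = 1.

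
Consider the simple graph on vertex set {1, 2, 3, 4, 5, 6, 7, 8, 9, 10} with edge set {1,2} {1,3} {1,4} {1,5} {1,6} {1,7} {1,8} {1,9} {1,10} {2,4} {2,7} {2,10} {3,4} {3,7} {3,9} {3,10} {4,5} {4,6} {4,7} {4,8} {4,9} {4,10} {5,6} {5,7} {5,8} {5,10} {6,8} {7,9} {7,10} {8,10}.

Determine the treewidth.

4

A width-4 tree decomposition is:
Bags: B1 = {1, 3, 4, 7, 10}  B2 = {1, 4, 5, 7, 10}  B3 = {1, 4, 5, 8, 10}  B4 = {1, 2, 4, 7, 10}  B5 = {1, 3, 4, 7, 9}  B6 = {1, 4, 5, 6, 8}
Tree: B1–B2, B2–B3, B1–B4, B1–B5, B3–B6
The largest bag has 5 vertices, giving width 4; this decomposition certifies tw(G) ≤ 4. Conversely, {1, 4, 5, 8, 10} is a clique of size 5, and the vertices of any clique must share a bag in every tree decomposition; so some bag has ≥ 5 vertices and tw(G) ≥ 4. Hence tw(G) = 4 exactly.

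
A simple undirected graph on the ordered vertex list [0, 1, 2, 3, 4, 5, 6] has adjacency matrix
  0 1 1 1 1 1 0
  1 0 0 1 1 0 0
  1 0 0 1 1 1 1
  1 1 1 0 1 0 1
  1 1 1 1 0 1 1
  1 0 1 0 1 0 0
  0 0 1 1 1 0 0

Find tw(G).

A width-3 tree decomposition is:
Bags: B1 = {0, 2, 4, 5}  B2 = {0, 2, 3, 4}  B3 = {2, 3, 4, 6}  B4 = {0, 1, 3, 4}
Tree: B1–B2, B2–B3, B2–B4
Every bag has size at most 4, so the width is 4 − 1 = 3 and tw(G) ≤ 3. Conversely, {0, 1, 3, 4} is a clique of size 4, and the vertices of any clique must share a bag in every tree decomposition; so some bag has ≥ 4 vertices and tw(G) ≥ 3. The upper and lower bounds meet at 3, so that is the treewidth.

3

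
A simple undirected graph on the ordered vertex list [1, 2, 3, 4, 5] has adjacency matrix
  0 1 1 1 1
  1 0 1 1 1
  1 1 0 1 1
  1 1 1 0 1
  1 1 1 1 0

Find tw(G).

4

A width-4 tree decomposition is:
Bags: B1 = {1, 2, 3, 4, 5}
Tree: (single bag)
A single bag containing all 5 vertices is trivially a valid decomposition of width 4. For the lower bound, the 5 vertices {1, 2, 3, 4, 5} are pairwise adjacent, and any tree decomposition puts a clique entirely inside one bag — forcing width ≥ 4. Hence tw(G) = 4 exactly.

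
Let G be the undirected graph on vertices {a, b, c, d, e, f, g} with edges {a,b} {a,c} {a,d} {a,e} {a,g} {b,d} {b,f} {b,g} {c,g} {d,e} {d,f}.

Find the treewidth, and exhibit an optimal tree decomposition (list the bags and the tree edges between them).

The largest bag has 3 vertices, giving width 2; this decomposition certifies tw(G) ≤ 2. Conversely, {a, d, e} is a clique of size 3, and the vertices of any clique must share a bag in every tree decomposition; so some bag has ≥ 3 vertices and tw(G) ≥ 2. Hence tw(G) = 2 exactly.

Treewidth 2.
Bags: B1 = {a, b, d}  B2 = {a, b, g}  B3 = {b, d, f}  B4 = {a, c, g}  B5 = {a, d, e}
Tree: B1–B2, B1–B3, B2–B4, B1–B5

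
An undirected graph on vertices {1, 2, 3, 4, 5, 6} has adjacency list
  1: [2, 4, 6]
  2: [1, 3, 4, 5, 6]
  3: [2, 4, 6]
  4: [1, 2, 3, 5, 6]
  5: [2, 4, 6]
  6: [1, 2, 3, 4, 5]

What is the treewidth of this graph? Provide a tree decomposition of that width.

Treewidth 3.
Bags: B1 = {2, 4, 5, 6}  B2 = {1, 2, 4, 6}  B3 = {2, 3, 4, 6}
Tree: B1–B2, B2–B3

The largest bag has 4 vertices, giving width 3; this decomposition certifies tw(G) ≤ 3. Conversely, {1, 2, 4, 6} is a clique of size 4, and the vertices of any clique must share a bag in every tree decomposition; so some bag has ≥ 4 vertices and tw(G) ≥ 3. Combining the bounds, tw(G) = 3.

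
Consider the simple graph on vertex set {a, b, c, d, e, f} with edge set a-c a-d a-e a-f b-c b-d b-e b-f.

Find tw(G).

2

A width-2 tree decomposition is:
Bags: B1 = {a, b, e}  B2 = {a, b, f}  B3 = {a, b, c}  B4 = {a, b, d}
Tree: B1–B2, B2–B3, B3–B4
Each bag holds 3 vertices, so the decomposition has width 2, which upper-bounds the treewidth. For the lower bound, G contains the cycle a–e–b–f–a, so G is not a forest; only forests have treewidth ≤ 1, hence tw(G) ≥ 2. Therefore the treewidth is 2.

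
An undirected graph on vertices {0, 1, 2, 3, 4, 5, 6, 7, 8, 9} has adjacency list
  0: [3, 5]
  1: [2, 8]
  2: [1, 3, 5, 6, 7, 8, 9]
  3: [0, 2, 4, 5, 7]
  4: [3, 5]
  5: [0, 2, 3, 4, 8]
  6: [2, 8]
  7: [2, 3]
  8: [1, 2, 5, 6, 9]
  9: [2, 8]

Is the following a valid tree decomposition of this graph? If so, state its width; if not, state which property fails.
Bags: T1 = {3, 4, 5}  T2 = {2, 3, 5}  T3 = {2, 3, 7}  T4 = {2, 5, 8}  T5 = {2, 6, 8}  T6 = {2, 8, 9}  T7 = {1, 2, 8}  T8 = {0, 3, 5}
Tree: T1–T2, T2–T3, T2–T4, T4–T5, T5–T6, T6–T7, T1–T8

Vertex coverage: the bags together contain {0, 1, 2, 3, 4, 5, 6, 7, 8, 9}, the full vertex set. Edge coverage: each edge of G has both endpoints in at least one bag. Running intersection: for every vertex, the bags containing it form a connected subtree. All three properties hold, so this is a valid tree decomposition of width max|bag| − 1 = 2, and hence tw(G) ≤ 2.

Yes; width 2.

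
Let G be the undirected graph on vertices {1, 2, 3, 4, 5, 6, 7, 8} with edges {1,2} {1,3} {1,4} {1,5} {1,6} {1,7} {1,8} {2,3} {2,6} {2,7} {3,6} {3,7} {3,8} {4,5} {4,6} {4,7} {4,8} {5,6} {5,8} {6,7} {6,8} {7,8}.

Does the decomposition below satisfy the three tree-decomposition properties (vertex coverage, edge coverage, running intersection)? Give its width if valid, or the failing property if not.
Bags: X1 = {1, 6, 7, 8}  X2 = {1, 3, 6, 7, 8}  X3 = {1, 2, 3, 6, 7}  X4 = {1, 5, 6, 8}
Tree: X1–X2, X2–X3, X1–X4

No — vertex 4 appears in no bag.

A tree decomposition must satisfy three properties: every vertex lies in some bag; for every edge, both endpoints lie together in some bag; and for every vertex, the bags containing it form a connected subtree. Here vertex 4 appears in no bag, so the decomposition is invalid.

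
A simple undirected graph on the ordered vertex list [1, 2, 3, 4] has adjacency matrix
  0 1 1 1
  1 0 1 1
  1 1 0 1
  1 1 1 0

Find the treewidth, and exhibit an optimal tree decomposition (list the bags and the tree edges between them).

With just one bag of size 4, the width is 4 − 1 = 3, so tw(G) ≤ 3. On the other hand G contains the 4-clique {1, 2, 3, 4}. A clique must lie in a single bag of any decomposition, so no decomposition can have width below 3. Hence tw(G) = 3 exactly.

Treewidth 3.
Bags: B1 = {1, 2, 3, 4}
Tree: (single bag)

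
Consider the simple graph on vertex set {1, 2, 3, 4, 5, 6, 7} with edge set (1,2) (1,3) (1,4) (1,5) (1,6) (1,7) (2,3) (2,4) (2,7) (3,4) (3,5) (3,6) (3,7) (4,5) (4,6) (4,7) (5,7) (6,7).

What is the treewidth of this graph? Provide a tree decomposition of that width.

The largest bag has 5 vertices, giving width 4; this decomposition certifies tw(G) ≤ 4. On the other hand G contains the 5-clique {1, 2, 3, 4, 7}. A clique must lie in a single bag of any decomposition, so no decomposition can have width below 4. The upper and lower bounds meet at 4, so that is the treewidth.

Treewidth 4.
One optimal decomposition is:
Bags: B1 = {1, 3, 4, 6, 7}  B2 = {1, 2, 3, 4, 7}  B3 = {1, 3, 4, 5, 7}
Tree: B1–B2, B1–B3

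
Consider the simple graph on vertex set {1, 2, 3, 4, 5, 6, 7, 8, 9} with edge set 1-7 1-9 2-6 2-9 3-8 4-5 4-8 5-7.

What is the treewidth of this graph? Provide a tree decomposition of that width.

Treewidth 1.
One such decomposition:
Bags: B1 = {3, 8}  B2 = {4, 8}  B3 = {4, 5}  B4 = {5, 7}  B5 = {1, 7}  B6 = {1, 9}  B7 = {2, 9}  B8 = {2, 6}
Tree: B1–B2, B2–B3, B3–B4, B4–B5, B5–B6, B6–B7, B7–B8

Every bag has size at most 2, so the width is 2 − 1 = 1 and tw(G) ≤ 1. Any graph with an edge has treewidth ≥ 1, and G has the edge 3–8. Therefore the treewidth is 1.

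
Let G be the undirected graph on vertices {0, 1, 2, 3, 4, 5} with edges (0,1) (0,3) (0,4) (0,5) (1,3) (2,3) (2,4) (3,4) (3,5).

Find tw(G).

A width-2 tree decomposition is:
Bags: B1 = {2, 3, 4}  B2 = {0, 3, 4}  B3 = {0, 3, 5}  B4 = {0, 1, 3}
Tree: B1–B2, B2–B3, B2–B4
Every bag has size at most 3, so the width is 3 − 1 = 2 and tw(G) ≤ 2. For the lower bound, the 3 vertices {0, 1, 3} are pairwise adjacent, and any tree decomposition puts a clique entirely inside one bag — forcing width ≥ 2. The upper and lower bounds meet at 2, so that is the treewidth.

2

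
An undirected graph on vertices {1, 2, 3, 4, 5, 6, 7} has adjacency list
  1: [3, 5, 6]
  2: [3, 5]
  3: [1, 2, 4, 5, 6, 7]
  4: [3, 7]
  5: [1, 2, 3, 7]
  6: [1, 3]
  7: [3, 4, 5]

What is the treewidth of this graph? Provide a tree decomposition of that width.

Treewidth 2.
Bags: B1 = {1, 3, 6}  B2 = {1, 3, 5}  B3 = {3, 5, 7}  B4 = {2, 3, 5}  B5 = {3, 4, 7}
Tree: B1–B2, B2–B3, B3–B4, B3–B5

Each bag holds 3 vertices, so the decomposition has width 2, which upper-bounds the treewidth. On the other hand G contains the 3-clique {3, 4, 7}. A clique must lie in a single bag of any decomposition, so no decomposition can have width below 2. The upper and lower bounds meet at 2, so that is the treewidth.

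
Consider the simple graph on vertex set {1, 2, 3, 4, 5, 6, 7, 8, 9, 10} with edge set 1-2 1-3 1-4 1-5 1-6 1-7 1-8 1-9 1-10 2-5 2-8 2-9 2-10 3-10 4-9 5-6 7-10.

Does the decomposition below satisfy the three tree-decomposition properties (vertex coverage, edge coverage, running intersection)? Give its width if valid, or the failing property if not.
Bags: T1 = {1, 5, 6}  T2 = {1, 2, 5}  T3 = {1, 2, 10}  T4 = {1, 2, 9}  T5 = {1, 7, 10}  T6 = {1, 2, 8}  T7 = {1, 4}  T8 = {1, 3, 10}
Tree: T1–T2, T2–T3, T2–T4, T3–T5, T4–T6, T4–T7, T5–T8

A tree decomposition must satisfy three properties: every vertex lies in some bag; for every edge, both endpoints lie together in some bag; and for every vertex, the bags containing it form a connected subtree. Here edge (9,4) lies in no bag, so the decomposition is invalid.

No — edge (9,4) lies in no bag.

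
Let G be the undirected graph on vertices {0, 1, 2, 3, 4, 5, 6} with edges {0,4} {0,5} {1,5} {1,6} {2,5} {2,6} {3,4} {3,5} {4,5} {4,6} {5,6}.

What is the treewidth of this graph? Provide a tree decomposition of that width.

Each bag holds 3 vertices, so the decomposition has width 2, which upper-bounds the treewidth. For the lower bound, the 3 vertices {1, 5, 6} are pairwise adjacent, and any tree decomposition puts a clique entirely inside one bag — forcing width ≥ 2. Hence tw(G) = 2 exactly.

Treewidth 2.
One such decomposition:
Bags: B1 = {4, 5, 6}  B2 = {2, 5, 6}  B3 = {1, 5, 6}  B4 = {0, 4, 5}  B5 = {3, 4, 5}
Tree: B1–B2, B2–B3, B1–B4, B1–B5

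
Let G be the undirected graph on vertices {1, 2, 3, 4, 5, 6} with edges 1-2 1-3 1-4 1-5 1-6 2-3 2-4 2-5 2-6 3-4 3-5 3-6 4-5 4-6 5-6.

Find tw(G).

A width-5 tree decomposition is:
Bags: B1 = {1, 2, 3, 4, 5, 6}
Tree: (single bag)
A single bag containing all 6 vertices is trivially a valid decomposition of width 5. On the other hand G contains the 6-clique {1, 2, 3, 4, 5, 6}. A clique must lie in a single bag of any decomposition, so no decomposition can have width below 5. Combining the bounds, tw(G) = 5.

5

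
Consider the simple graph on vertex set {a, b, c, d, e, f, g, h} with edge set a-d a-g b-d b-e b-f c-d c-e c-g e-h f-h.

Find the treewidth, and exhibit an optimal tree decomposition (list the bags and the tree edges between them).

The largest bag has 3 vertices, giving width 2; this decomposition certifies tw(G) ≤ 2. Since h–f–b–e–h is a cycle in G, G is not acyclic. Forests are exactly the graphs of treewidth ≤ 1, so tw(G) ≥ 2. Hence tw(G) = 2 exactly.

Treewidth 2.
One optimal decomposition is:
Bags: B1 = {e, f, h}  B2 = {b, e, f}  B3 = {b, c, e}  B4 = {b, c, d}  B5 = {c, d, g}  B6 = {a, d, g}
Tree: B1–B2, B2–B3, B3–B4, B4–B5, B5–B6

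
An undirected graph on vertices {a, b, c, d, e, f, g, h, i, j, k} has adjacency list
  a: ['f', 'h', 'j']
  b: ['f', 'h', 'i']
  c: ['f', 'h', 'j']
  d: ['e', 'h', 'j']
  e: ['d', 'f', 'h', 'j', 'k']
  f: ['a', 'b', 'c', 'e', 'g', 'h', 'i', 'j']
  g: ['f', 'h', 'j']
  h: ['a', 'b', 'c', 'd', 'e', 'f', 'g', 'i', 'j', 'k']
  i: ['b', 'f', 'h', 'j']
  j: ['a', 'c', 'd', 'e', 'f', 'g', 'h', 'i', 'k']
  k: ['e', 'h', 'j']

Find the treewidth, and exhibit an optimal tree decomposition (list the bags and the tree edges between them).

Each bag holds 4 vertices, so the decomposition has width 3, which upper-bounds the treewidth. On the other hand G contains the 4-clique {d, e, h, j}. A clique must lie in a single bag of any decomposition, so no decomposition can have width below 3. The upper and lower bounds meet at 3, so that is the treewidth.

Treewidth 3.
One optimal decomposition is:
Bags: B1 = {f, h, i, j}  B2 = {c, f, h, j}  B3 = {e, f, h, j}  B4 = {a, f, h, j}  B5 = {d, e, h, j}  B6 = {b, f, h, i}  B7 = {f, g, h, j}  B8 = {e, h, j, k}
Tree: B1–B2, B2–B3, B2–B4, B3–B5, B1–B6, B2–B7, B3–B8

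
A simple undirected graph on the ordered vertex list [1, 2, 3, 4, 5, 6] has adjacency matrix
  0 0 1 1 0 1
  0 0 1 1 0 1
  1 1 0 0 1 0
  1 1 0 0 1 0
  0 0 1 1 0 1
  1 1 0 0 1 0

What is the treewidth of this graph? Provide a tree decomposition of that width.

The largest bag has 4 vertices, giving width 3; this decomposition certifies tw(G) ≤ 3. For the lower bound: the 4 vertex sets {2,4}, {3,5}, {6}, {1} are disjoint, each induces a connected subgraph, and every pair is joined by at least one edge of G. Contracting each set to a single vertex therefore yields K_{4} as a minor, and since treewidth is minor-monotone, tw(G) ≥ tw(K_{4}) = 3. Combining the bounds, tw(G) = 3.

Treewidth 3.
Bags: B1 = {2, 3, 4, 6}  B2 = {3, 4, 5, 6}  B3 = {1, 3, 4, 6}
Tree: B1–B2, B2–B3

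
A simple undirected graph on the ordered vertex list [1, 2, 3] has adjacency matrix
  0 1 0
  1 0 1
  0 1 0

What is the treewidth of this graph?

A width-1 tree decomposition is:
Bags: B1 = {2, 3}  B2 = {1, 2}
Tree: B1–B2
Each bag holds 2 vertices, so the decomposition has width 1, which upper-bounds the treewidth. G has an edge, so its treewidth is at least 1. The upper and lower bounds meet at 1, so that is the treewidth.

1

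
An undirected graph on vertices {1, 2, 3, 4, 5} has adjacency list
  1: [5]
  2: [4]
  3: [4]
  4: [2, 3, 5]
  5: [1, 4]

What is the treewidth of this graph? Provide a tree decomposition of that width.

Each bag holds 2 vertices, so the decomposition has width 1, which upper-bounds the treewidth. G has an edge, so its treewidth is at least 1. The upper and lower bounds meet at 1, so that is the treewidth.

Treewidth 1.
One optimal decomposition is:
Bags: B1 = {4, 5}  B2 = {3, 4}  B3 = {2, 4}  B4 = {1, 5}
Tree: B1–B2, B2–B3, B1–B4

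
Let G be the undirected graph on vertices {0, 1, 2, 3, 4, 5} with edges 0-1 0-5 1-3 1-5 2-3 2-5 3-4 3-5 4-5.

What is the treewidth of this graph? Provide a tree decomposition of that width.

The largest bag has 3 vertices, giving width 2; this decomposition certifies tw(G) ≤ 2. Conversely, {0, 1, 5} is a clique of size 3, and the vertices of any clique must share a bag in every tree decomposition; so some bag has ≥ 3 vertices and tw(G) ≥ 2. Combining the bounds, tw(G) = 2.

Treewidth 2.
One such decomposition:
Bags: B1 = {1, 3, 5}  B2 = {0, 1, 5}  B3 = {3, 4, 5}  B4 = {2, 3, 5}
Tree: B1–B2, B1–B3, B1–B4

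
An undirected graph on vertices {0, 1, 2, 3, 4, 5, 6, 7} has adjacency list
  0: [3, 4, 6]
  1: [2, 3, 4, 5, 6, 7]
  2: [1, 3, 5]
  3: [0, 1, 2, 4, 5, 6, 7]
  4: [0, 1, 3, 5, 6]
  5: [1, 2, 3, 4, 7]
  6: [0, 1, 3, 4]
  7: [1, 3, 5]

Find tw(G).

3

A width-3 tree decomposition is:
Bags: B1 = {1, 3, 4, 6}  B2 = {1, 3, 4, 5}  B3 = {1, 3, 5, 7}  B4 = {0, 3, 4, 6}  B5 = {1, 2, 3, 5}
Tree: B1–B2, B2–B3, B1–B4, B2–B5
Each bag holds 4 vertices, so the decomposition has width 3, which upper-bounds the treewidth. On the other hand G contains the 4-clique {0, 3, 4, 6}. A clique must lie in a single bag of any decomposition, so no decomposition can have width below 3. Therefore the treewidth is 3.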